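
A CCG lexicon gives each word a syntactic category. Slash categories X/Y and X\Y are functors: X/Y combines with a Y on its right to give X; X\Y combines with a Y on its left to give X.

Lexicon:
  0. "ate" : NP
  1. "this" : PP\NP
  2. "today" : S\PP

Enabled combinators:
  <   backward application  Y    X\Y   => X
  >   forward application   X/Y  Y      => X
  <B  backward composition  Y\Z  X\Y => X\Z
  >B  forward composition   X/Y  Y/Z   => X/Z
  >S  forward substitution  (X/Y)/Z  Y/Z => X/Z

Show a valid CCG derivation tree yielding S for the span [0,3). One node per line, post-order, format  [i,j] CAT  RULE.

[0,1] NP  lex  "ate"
[1,2] PP\NP  lex  "this"
[2,3] S\PP  lex  "today"
[1,3] S\NP  <B  k=2
[0,3] S  <  k=1

[0,3] S   <
  [0,1] "ate" : NP
  [1,3] S\NP   <B
    [1,2] "this" : PP\NP
    [2,3] "today" : S\PP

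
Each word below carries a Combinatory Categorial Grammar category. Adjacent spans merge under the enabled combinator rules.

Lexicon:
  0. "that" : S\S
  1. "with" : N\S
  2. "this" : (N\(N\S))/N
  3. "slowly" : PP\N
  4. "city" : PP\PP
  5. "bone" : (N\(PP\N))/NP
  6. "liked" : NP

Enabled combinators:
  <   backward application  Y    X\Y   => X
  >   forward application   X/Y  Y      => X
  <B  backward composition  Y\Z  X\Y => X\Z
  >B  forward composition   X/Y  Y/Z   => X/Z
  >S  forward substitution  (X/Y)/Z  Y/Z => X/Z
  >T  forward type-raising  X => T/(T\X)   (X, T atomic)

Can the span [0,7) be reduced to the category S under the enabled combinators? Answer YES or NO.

S\S N\S (N\(N\S))/N PP\N PP\PP (N\(PP\N))/NP NP
CKY chart[0,7] = {N, N/(N\N), NP/(NP\N), PP/(PP\N), S/(S\N)}; S ∉ chart

NO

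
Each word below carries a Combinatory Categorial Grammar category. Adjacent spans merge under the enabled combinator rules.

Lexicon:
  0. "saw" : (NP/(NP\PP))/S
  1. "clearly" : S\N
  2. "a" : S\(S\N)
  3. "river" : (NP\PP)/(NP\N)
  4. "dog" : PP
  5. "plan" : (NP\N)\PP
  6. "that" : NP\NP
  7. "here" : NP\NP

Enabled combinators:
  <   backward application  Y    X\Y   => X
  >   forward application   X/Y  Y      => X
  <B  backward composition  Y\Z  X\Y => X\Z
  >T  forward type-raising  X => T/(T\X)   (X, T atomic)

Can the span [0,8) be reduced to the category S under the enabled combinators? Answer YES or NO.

(NP/(NP\PP))/S S\N S\(S\N) (NP\PP)/(NP\N) PP (NP\N)\PP NP\NP NP\NP
CKY chart[0,8] = {N/(N\NP), NP, NP/(NP\NP), PP/(PP\NP), S/(S\NP)}; S ∉ chart

NO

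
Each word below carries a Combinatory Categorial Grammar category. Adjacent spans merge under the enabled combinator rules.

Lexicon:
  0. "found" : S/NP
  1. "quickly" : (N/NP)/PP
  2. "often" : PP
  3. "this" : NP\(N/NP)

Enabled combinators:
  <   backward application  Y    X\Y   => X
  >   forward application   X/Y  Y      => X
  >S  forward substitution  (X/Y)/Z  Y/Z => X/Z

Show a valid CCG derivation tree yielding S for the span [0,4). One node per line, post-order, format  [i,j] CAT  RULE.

[0,1] S/NP  lex  "found"
[1,2] (N/NP)/PP  lex  "quickly"
[2,3] PP  lex  "often"
[1,3] N/NP  >  k=2
[3,4] NP\(N/NP)  lex  "this"
[1,4] NP  <  k=3
[0,4] S  >  k=1

[0,4] S   >
  [0,1] "found" : S/NP
  [1,4] NP   <
    [1,3] N/NP   >
      [1,2] "quickly" : (N/NP)/PP
      [2,3] "often" : PP
    [3,4] "this" : NP\(N/NP)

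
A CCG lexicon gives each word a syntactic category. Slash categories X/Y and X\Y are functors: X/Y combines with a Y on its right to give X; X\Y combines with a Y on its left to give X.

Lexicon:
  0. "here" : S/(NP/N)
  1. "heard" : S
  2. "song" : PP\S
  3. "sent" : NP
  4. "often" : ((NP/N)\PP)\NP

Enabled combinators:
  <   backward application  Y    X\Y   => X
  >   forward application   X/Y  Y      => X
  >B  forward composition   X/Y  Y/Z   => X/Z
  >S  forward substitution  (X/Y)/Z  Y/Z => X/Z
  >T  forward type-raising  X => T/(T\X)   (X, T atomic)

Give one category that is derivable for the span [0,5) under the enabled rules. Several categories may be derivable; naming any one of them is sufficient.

[0,5] S   >
  [0,1] "here" : S/(NP/N)
  [1,5] NP/N   <
    [1,3] PP   <
      [1,2] "heard" : S
      [2,3] "song" : PP\S
    [3,5] (NP/N)\PP   <
      [3,4] "sent" : NP
      [4,5] "often" : ((NP/N)\PP)\NP

S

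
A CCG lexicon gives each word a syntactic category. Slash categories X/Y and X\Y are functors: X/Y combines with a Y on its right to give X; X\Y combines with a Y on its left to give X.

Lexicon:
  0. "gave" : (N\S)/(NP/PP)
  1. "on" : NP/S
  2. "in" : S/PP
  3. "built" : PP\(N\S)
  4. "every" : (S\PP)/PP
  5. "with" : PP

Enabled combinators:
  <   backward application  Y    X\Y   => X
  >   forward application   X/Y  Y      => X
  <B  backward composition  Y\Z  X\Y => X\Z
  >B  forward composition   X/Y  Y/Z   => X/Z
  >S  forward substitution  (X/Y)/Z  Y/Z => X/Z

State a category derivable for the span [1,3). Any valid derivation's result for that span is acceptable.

[0,6] S   <
  [0,4] PP   <
    [0,3] N\S   >
      [0,1] "gave" : (N\S)/(NP/PP)
      [1,3] NP/PP   >B
        [1,2] "on" : NP/S
        [2,3] "in" : S/PP
    [3,4] "built" : PP\(N\S)
  [4,6] S\PP   >
    [4,5] "every" : (S\PP)/PP
    [5,6] "with" : PP

NP/PP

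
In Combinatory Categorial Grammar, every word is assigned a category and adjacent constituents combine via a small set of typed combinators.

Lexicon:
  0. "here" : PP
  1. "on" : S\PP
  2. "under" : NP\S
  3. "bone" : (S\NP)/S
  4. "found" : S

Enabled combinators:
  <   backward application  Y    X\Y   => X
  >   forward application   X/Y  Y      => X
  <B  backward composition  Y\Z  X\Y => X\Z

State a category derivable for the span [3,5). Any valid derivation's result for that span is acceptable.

S\NP

[0,5] S   <
  [0,3] NP   <
    [0,2] S   <
      [0,1] "here" : PP
      [1,2] "on" : S\PP
    [2,3] "under" : NP\S
  [3,5] S\NP   >
    [3,4] "bone" : (S\NP)/S
    [4,5] "found" : S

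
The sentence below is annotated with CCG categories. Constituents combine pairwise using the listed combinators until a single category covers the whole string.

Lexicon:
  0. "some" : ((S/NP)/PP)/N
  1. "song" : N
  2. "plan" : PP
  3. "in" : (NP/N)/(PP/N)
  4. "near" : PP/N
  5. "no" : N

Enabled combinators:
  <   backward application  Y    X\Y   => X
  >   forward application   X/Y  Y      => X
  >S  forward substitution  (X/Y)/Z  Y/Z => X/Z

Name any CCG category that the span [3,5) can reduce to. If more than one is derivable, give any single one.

[0,6] S   >
  [0,3] S/NP   >
    [0,2] (S/NP)/PP   >
      [0,1] "some" : ((S/NP)/PP)/N
      [1,2] "song" : N
    [2,3] "plan" : PP
  [3,6] NP   >
    [3,5] NP/N   >
      [3,4] "in" : (NP/N)/(PP/N)
      [4,5] "near" : PP/N
    [5,6] "no" : N

NP/N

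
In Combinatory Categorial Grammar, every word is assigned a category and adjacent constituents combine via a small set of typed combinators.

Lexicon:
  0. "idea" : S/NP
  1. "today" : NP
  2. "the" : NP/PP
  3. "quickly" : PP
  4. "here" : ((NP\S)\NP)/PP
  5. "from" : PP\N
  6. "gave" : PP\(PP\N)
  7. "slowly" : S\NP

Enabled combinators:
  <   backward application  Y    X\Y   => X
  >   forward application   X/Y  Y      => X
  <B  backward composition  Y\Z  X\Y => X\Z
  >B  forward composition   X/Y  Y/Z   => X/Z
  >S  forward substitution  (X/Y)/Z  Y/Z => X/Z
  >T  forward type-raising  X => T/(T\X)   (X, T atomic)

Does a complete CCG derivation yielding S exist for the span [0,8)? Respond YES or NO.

[0,8] S   <
  [0,7] NP   <
    [0,2] S   >
      [0,1] "idea" : S/NP
      [1,2] "today" : NP
    [2,7] NP\S   <
      [2,4] NP   >
        [2,3] "the" : NP/PP
        [3,4] "quickly" : PP
      [4,7] (NP\S)\NP   >
        [4,5] "here" : ((NP\S)\NP)/PP
        [5,7] PP   <
          [5,6] "from" : PP\N
          [6,7] "gave" : PP\(PP\N)
  [7,8] "slowly" : S\NP

YES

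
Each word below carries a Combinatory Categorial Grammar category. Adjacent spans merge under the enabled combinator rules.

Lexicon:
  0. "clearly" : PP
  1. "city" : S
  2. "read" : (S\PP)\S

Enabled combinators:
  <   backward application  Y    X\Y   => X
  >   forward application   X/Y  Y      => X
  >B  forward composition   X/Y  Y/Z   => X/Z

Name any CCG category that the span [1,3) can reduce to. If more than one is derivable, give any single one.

S\PP

[0,3] S   <
  [0,1] "clearly" : PP
  [1,3] S\PP   <
    [1,2] "city" : S
    [2,3] "read" : (S\PP)\S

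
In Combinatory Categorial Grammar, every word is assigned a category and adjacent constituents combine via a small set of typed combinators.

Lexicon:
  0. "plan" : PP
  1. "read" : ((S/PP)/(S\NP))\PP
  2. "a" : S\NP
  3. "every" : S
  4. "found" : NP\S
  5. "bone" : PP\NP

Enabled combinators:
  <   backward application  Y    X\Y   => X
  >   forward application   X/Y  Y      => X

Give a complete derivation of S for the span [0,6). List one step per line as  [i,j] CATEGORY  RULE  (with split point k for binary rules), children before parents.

[0,1] PP  lex  "plan"
[1,2] ((S/PP)/(S\NP))\PP  lex  "read"
[0,2] (S/PP)/(S\NP)  <  k=1
[2,3] S\NP  lex  "a"
[0,3] S/PP  >  k=2
[3,4] S  lex  "every"
[4,5] NP\S  lex  "found"
[3,5] NP  <  k=4
[5,6] PP\NP  lex  "bone"
[3,6] PP  <  k=5
[0,6] S  >  k=3

[0,6] S   >
  [0,3] S/PP   >
    [0,2] (S/PP)/(S\NP)   <
      [0,1] "plan" : PP
      [1,2] "read" : ((S/PP)/(S\NP))\PP
    [2,3] "a" : S\NP
  [3,6] PP   <
    [3,5] NP   <
      [3,4] "every" : S
      [4,5] "found" : NP\S
    [5,6] "bone" : PP\NP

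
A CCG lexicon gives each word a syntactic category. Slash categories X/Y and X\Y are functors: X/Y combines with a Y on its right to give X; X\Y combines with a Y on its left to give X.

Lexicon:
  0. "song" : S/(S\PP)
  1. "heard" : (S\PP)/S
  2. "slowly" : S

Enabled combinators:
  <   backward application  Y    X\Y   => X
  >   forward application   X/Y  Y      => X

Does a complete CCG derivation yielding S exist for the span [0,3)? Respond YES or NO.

[0,3] S   >
  [0,1] "song" : S/(S\PP)
  [1,3] S\PP   >
    [1,2] "heard" : (S\PP)/S
    [2,3] "slowly" : S

YES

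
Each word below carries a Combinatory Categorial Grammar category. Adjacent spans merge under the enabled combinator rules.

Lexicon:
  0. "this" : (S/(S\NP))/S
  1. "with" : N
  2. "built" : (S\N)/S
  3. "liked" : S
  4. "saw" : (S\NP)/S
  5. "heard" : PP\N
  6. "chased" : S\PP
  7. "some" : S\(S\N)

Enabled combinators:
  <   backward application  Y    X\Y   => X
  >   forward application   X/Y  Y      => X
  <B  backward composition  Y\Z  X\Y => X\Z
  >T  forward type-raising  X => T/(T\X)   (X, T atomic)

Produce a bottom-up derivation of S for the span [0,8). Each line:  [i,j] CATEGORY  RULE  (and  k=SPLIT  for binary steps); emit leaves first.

[0,8] S   >
  [0,4] S/(S\NP)   >
    [0,1] "this" : (S/(S\NP))/S
    [1,4] S   >
      [1,2] S/(S\N)   >T
        [1,2] "with" : N
      [2,4] S\N   >
        [2,3] "built" : (S\N)/S
        [3,4] "liked" : S
  [4,8] S\NP   >
    [4,5] "saw" : (S\NP)/S
    [5,8] S   <
      [5,7] S\N   <B
        [5,6] "heard" : PP\N
        [6,7] "chased" : S\PP
      [7,8] "some" : S\(S\N)

[0,1] (S/(S\NP))/S  lex  "this"
[1,2] N  lex  "with"
[1,2] S/(S\N)  >T
[2,3] (S\N)/S  lex  "built"
[3,4] S  lex  "liked"
[2,4] S\N  >  k=3
[1,4] S  >  k=2
[0,4] S/(S\NP)  >  k=1
[4,5] (S\NP)/S  lex  "saw"
[5,6] PP\N  lex  "heard"
[6,7] S\PP  lex  "chased"
[5,7] S\N  <B  k=6
[7,8] S\(S\N)  lex  "some"
[5,8] S  <  k=7
[4,8] S\NP  >  k=5
[0,8] S  >  k=4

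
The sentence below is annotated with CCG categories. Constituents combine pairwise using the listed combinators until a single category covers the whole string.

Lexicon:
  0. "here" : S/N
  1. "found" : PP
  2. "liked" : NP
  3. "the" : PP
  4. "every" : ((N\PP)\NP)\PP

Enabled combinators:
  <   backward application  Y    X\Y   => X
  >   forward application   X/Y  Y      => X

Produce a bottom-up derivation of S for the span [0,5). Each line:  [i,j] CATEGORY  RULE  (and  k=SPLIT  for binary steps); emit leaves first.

[0,5] S   >
  [0,1] "here" : S/N
  [1,5] N   <
    [1,2] "found" : PP
    [2,5] N\PP   <
      [2,3] "liked" : NP
      [3,5] (N\PP)\NP   <
        [3,4] "the" : PP
        [4,5] "every" : ((N\PP)\NP)\PP

[0,1] S/N  lex  "here"
[1,2] PP  lex  "found"
[2,3] NP  lex  "liked"
[3,4] PP  lex  "the"
[4,5] ((N\PP)\NP)\PP  lex  "every"
[3,5] (N\PP)\NP  <  k=4
[2,5] N\PP  <  k=3
[1,5] N  <  k=2
[0,5] S  >  k=1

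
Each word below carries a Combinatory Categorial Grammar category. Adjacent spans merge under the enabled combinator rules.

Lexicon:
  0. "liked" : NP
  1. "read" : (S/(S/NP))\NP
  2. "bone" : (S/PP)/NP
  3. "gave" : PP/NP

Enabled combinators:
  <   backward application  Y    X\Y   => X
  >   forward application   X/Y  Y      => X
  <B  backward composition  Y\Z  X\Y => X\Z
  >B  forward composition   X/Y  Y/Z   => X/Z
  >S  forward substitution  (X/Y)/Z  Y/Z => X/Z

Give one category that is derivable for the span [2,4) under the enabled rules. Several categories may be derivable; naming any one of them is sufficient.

[0,4] S   >
  [0,2] S/(S/NP)   <
    [0,1] "liked" : NP
    [1,2] "read" : (S/(S/NP))\NP
  [2,4] S/NP   >S
    [2,3] "bone" : (S/PP)/NP
    [3,4] "gave" : PP/NP

S/NP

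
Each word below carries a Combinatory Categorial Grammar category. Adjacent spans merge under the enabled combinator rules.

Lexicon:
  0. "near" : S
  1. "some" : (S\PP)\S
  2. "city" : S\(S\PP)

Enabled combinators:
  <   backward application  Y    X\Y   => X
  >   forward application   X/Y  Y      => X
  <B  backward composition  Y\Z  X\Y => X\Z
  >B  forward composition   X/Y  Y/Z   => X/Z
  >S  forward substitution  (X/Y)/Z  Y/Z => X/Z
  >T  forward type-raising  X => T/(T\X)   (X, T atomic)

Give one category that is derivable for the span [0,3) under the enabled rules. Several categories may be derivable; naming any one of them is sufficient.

S

[0,3] S   <
  [0,2] S\PP   <
    [0,1] "near" : S
    [1,2] "some" : (S\PP)\S
  [2,3] "city" : S\(S\PP)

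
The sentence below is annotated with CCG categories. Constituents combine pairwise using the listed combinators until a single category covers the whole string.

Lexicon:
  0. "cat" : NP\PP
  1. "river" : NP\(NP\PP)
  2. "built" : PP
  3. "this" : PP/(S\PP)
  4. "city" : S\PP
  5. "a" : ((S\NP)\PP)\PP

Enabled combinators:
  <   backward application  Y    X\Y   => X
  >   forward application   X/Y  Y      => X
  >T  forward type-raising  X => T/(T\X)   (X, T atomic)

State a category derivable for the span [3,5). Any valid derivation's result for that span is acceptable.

PP

[0,6] S   <
  [0,2] NP   <
    [0,1] "cat" : NP\PP
    [1,2] "river" : NP\(NP\PP)
  [2,6] S\NP   <
    [2,3] "built" : PP
    [3,6] (S\NP)\PP   <
      [3,5] PP   >
        [3,4] "this" : PP/(S\PP)
        [4,5] "city" : S\PP
      [5,6] "a" : ((S\NP)\PP)\PP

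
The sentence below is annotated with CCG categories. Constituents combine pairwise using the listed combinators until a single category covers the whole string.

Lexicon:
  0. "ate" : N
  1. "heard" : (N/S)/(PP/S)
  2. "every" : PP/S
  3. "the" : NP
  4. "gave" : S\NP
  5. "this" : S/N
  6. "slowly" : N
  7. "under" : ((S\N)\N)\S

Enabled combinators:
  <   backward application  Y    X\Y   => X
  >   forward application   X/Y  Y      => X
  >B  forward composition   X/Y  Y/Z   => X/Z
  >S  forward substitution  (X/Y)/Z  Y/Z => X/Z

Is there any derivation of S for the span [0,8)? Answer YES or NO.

YES

[0,8] S   <
  [0,1] "ate" : N
  [1,8] S\N   <
    [1,5] N   >
      [1,3] N/S   >
        [1,2] "heard" : (N/S)/(PP/S)
        [2,3] "every" : PP/S
      [3,5] S   <
        [3,4] "the" : NP
        [4,5] "gave" : S\NP
    [5,8] (S\N)\N   <
      [5,7] S   >
        [5,6] "this" : S/N
        [6,7] "slowly" : N
      [7,8] "under" : ((S\N)\N)\S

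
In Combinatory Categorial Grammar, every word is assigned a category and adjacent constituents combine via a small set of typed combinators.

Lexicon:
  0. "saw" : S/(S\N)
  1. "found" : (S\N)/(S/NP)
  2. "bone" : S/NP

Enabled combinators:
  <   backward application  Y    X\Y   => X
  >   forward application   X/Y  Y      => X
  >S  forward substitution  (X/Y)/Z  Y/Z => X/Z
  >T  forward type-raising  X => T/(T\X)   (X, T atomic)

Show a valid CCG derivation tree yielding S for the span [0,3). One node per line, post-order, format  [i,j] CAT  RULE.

[0,3] S   >
  [0,1] "saw" : S/(S\N)
  [1,3] S\N   >
    [1,2] "found" : (S\N)/(S/NP)
    [2,3] "bone" : S/NP

[0,1] S/(S\N)  lex  "saw"
[1,2] (S\N)/(S/NP)  lex  "found"
[2,3] S/NP  lex  "bone"
[1,3] S\N  >  k=2
[0,3] S  >  k=1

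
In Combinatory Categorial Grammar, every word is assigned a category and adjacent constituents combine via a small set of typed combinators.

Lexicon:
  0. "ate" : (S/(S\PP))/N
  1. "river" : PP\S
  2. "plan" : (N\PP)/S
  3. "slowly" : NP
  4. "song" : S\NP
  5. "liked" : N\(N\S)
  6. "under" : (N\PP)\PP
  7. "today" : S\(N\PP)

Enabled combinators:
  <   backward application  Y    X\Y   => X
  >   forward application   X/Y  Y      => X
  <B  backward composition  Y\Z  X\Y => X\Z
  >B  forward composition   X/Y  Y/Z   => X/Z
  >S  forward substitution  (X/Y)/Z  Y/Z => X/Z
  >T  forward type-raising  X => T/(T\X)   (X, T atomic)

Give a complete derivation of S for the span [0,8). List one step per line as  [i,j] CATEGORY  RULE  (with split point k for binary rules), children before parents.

[0,1] (S/(S\PP))/N  lex  "ate"
[1,2] PP\S  lex  "river"
[2,3] (N\PP)/S  lex  "plan"
[3,4] NP  lex  "slowly"
[3,4] S/(S\NP)  >T
[4,5] S\NP  lex  "song"
[3,5] S  >  k=4
[2,5] N\PP  >  k=3
[1,5] N\S  <B  k=2
[5,6] N\(N\S)  lex  "liked"
[1,6] N  <  k=5
[0,6] S/(S\PP)  >  k=1
[6,7] (N\PP)\PP  lex  "under"
[7,8] S\(N\PP)  lex  "today"
[6,8] S\PP  <B  k=7
[0,8] S  >  k=6

[0,8] S   >
  [0,6] S/(S\PP)   >
    [0,1] "ate" : (S/(S\PP))/N
    [1,6] N   <
      [1,5] N\S   <B
        [1,2] "river" : PP\S
        [2,5] N\PP   >
          [2,3] "plan" : (N\PP)/S
          [3,5] S   >
            [3,4] S/(S\NP)   >T
              [3,4] "slowly" : NP
            [4,5] "song" : S\NP
      [5,6] "liked" : N\(N\S)
  [6,8] S\PP   <B
    [6,7] "under" : (N\PP)\PP
    [7,8] "today" : S\(N\PP)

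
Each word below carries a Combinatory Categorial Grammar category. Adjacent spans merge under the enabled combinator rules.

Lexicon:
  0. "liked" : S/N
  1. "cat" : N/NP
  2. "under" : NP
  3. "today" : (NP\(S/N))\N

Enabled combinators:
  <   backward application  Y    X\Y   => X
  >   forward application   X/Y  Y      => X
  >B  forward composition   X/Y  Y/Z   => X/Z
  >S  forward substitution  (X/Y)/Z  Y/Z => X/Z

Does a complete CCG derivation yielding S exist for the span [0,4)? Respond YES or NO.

NO

S/N N/NP NP (NP\(S/N))\N
CKY chart[0,4] = {NP}; S ∉ chart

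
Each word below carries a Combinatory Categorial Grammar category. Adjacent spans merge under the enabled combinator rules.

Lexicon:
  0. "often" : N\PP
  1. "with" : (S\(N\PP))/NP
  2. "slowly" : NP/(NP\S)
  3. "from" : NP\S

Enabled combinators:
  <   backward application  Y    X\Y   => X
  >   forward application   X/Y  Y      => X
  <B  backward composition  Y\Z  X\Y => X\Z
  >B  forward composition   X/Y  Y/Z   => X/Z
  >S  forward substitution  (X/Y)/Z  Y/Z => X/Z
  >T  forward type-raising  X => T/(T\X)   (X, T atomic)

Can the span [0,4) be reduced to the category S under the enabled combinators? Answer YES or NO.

[0,4] S   <
  [0,1] "often" : N\PP
  [1,4] S\(N\PP)   >
    [1,2] "with" : (S\(N\PP))/NP
    [2,4] NP   >
      [2,3] "slowly" : NP/(NP\S)
      [3,4] "from" : NP\S

YES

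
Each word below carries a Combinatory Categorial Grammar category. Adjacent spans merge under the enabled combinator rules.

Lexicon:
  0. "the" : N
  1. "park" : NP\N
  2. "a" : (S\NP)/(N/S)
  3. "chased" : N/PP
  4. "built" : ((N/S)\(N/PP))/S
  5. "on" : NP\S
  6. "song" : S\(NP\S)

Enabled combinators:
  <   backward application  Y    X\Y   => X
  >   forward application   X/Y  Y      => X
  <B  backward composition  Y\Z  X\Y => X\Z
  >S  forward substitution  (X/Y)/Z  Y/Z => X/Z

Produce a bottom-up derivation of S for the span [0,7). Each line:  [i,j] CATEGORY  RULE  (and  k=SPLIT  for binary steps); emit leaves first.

[0,1] N  lex  "the"
[1,2] NP\N  lex  "park"
[0,2] NP  <  k=1
[2,3] (S\NP)/(N/S)  lex  "a"
[3,4] N/PP  lex  "chased"
[4,5] ((N/S)\(N/PP))/S  lex  "built"
[5,6] NP\S  lex  "on"
[6,7] S\(NP\S)  lex  "song"
[5,7] S  <  k=6
[4,7] (N/S)\(N/PP)  >  k=5
[3,7] N/S  <  k=4
[2,7] S\NP  >  k=3
[0,7] S  <  k=2

[0,7] S   <
  [0,2] NP   <
    [0,1] "the" : N
    [1,2] "park" : NP\N
  [2,7] S\NP   >
    [2,3] "a" : (S\NP)/(N/S)
    [3,7] N/S   <
      [3,4] "chased" : N/PP
      [4,7] (N/S)\(N/PP)   >
        [4,5] "built" : ((N/S)\(N/PP))/S
        [5,7] S   <
          [5,6] "on" : NP\S
          [6,7] "song" : S\(NP\S)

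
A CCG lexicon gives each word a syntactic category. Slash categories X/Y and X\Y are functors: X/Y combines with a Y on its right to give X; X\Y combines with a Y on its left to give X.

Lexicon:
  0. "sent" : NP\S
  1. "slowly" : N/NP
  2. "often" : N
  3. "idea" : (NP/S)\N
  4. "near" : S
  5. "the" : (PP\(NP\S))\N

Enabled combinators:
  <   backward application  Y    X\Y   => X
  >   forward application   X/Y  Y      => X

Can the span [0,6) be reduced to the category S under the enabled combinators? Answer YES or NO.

NP\S N/NP N (NP/S)\N S (PP\(NP\S))\N
CKY chart[0,6] = {PP}; S ∉ chart

NO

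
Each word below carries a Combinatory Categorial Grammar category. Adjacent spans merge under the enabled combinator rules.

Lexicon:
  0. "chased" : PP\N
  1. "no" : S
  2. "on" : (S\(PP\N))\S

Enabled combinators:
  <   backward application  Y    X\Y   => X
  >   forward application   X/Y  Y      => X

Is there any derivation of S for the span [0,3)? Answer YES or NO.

YES

[0,3] S   <
  [0,1] "chased" : PP\N
  [1,3] S\(PP\N)   <
    [1,2] "no" : S
    [2,3] "on" : (S\(PP\N))\S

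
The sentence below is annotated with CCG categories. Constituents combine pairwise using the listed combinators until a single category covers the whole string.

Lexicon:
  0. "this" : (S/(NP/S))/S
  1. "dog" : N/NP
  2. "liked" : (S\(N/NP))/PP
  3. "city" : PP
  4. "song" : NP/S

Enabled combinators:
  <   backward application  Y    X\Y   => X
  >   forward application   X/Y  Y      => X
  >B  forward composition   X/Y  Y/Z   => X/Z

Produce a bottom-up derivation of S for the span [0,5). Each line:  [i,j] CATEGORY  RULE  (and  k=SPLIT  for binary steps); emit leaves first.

[0,5] S   >
  [0,4] S/(NP/S)   >
    [0,1] "this" : (S/(NP/S))/S
    [1,4] S   <
      [1,2] "dog" : N/NP
      [2,4] S\(N/NP)   >
        [2,3] "liked" : (S\(N/NP))/PP
        [3,4] "city" : PP
  [4,5] "song" : NP/S

[0,1] (S/(NP/S))/S  lex  "this"
[1,2] N/NP  lex  "dog"
[2,3] (S\(N/NP))/PP  lex  "liked"
[3,4] PP  lex  "city"
[2,4] S\(N/NP)  >  k=3
[1,4] S  <  k=2
[0,4] S/(NP/S)  >  k=1
[4,5] NP/S  lex  "song"
[0,5] S  >  k=4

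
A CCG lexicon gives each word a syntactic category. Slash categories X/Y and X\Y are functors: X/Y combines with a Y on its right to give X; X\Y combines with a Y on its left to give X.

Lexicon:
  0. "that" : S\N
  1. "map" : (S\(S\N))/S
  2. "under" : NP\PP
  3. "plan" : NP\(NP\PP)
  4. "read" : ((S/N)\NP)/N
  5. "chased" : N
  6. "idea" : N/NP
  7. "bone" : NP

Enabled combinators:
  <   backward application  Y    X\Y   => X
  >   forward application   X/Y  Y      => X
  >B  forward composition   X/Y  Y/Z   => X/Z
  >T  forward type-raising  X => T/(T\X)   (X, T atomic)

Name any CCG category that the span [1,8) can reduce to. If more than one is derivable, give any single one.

[0,8] S   <
  [0,1] "that" : S\N
  [1,8] S\(S\N)   >
    [1,2] "map" : (S\(S\N))/S
    [2,8] S   >
      [2,6] S/N   <
        [2,4] NP   <
          [2,3] "under" : NP\PP
          [3,4] "plan" : NP\(NP\PP)
        [4,6] (S/N)\NP   >
          [4,5] "read" : ((S/N)\NP)/N
          [5,6] "chased" : N
      [6,8] N   >
        [6,7] "idea" : N/NP
        [7,8] "bone" : NP

S\(S\N)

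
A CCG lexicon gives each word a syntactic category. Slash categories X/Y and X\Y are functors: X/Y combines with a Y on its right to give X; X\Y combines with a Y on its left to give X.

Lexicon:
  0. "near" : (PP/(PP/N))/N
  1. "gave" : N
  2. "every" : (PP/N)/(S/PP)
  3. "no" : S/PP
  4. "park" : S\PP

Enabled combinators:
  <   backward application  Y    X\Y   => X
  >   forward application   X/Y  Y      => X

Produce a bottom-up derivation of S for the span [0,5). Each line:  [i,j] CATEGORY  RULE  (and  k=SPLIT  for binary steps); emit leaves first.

[0,5] S   <
  [0,4] PP   >
    [0,2] PP/(PP/N)   >
      [0,1] "near" : (PP/(PP/N))/N
      [1,2] "gave" : N
    [2,4] PP/N   >
      [2,3] "every" : (PP/N)/(S/PP)
      [3,4] "no" : S/PP
  [4,5] "park" : S\PP

[0,1] (PP/(PP/N))/N  lex  "near"
[1,2] N  lex  "gave"
[0,2] PP/(PP/N)  >  k=1
[2,3] (PP/N)/(S/PP)  lex  "every"
[3,4] S/PP  lex  "no"
[2,4] PP/N  >  k=3
[0,4] PP  >  k=2
[4,5] S\PP  lex  "park"
[0,5] S  <  k=4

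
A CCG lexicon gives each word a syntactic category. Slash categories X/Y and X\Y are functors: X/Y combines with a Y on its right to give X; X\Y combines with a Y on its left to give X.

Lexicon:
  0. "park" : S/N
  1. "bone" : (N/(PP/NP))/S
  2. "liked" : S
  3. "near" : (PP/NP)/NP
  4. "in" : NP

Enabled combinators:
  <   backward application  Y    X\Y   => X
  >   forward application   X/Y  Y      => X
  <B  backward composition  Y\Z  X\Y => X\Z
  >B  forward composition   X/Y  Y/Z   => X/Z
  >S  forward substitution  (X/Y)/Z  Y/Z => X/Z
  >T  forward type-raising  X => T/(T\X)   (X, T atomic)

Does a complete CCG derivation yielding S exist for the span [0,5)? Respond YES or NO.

YES

[0,5] S   >
  [0,1] "park" : S/N
  [1,5] N   >
    [1,3] N/(PP/NP)   >
      [1,2] "bone" : (N/(PP/NP))/S
      [2,3] "liked" : S
    [3,5] PP/NP   >
      [3,4] "near" : (PP/NP)/NP
      [4,5] "in" : NP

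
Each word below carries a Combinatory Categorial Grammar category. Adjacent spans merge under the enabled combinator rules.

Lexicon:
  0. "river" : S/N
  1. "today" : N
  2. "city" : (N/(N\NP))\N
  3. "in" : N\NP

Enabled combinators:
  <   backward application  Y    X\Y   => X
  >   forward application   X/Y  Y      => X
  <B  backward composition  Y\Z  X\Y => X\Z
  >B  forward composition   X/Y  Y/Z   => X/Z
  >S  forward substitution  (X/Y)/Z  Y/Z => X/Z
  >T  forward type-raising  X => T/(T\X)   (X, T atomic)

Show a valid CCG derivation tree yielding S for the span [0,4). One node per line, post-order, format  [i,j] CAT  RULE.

[0,4] S   >
  [0,1] "river" : S/N
  [1,4] N   >
    [1,3] N/(N\NP)   <
      [1,2] "today" : N
      [2,3] "city" : (N/(N\NP))\N
    [3,4] "in" : N\NP

[0,1] S/N  lex  "river"
[1,2] N  lex  "today"
[2,3] (N/(N\NP))\N  lex  "city"
[1,3] N/(N\NP)  <  k=2
[3,4] N\NP  lex  "in"
[1,4] N  >  k=3
[0,4] S  >  k=1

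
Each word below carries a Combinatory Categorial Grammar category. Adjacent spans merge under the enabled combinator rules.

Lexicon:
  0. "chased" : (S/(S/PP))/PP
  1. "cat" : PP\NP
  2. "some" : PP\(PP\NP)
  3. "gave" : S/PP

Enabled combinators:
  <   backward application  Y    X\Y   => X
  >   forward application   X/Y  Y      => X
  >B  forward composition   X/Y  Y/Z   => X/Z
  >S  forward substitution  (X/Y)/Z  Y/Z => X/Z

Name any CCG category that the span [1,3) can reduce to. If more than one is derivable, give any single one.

[0,4] S   >
  [0,3] S/(S/PP)   >
    [0,1] "chased" : (S/(S/PP))/PP
    [1,3] PP   <
      [1,2] "cat" : PP\NP
      [2,3] "some" : PP\(PP\NP)
  [3,4] "gave" : S/PP

PP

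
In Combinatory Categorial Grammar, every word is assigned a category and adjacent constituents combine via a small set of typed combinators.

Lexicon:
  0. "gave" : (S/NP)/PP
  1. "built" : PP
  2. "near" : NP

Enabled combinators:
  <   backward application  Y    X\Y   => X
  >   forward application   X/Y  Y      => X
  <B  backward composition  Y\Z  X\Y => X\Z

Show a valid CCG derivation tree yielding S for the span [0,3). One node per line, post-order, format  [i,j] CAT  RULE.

[0,1] (S/NP)/PP  lex  "gave"
[1,2] PP  lex  "built"
[0,2] S/NP  >  k=1
[2,3] NP  lex  "near"
[0,3] S  >  k=2

[0,3] S   >
  [0,2] S/NP   >
    [0,1] "gave" : (S/NP)/PP
    [1,2] "built" : PP
  [2,3] "near" : NP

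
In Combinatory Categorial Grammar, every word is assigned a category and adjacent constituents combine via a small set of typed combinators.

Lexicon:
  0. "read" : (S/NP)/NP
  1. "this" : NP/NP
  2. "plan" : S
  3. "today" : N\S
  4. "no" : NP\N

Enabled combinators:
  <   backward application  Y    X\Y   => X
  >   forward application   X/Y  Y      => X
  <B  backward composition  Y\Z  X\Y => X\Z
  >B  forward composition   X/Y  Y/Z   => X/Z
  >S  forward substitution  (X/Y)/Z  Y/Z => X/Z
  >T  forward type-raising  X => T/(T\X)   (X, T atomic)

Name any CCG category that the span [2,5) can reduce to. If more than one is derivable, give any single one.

[0,5] S   >
  [0,2] S/NP   >S
    [0,1] "read" : (S/NP)/NP
    [1,2] "this" : NP/NP
  [2,5] NP   >
    [2,3] NP/(NP\S)   >T
      [2,3] "plan" : S
    [3,5] NP\S   <B
      [3,4] "today" : N\S
      [4,5] "no" : NP\N

NP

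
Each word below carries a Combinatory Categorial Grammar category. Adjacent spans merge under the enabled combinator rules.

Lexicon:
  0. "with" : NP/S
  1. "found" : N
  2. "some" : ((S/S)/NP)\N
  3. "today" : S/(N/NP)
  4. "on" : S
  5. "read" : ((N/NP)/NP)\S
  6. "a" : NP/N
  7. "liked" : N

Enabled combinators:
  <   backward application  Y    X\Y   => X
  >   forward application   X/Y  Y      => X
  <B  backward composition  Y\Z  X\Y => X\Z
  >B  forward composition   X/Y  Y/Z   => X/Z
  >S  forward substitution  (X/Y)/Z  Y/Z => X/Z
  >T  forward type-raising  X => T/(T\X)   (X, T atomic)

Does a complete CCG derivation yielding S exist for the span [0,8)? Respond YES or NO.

NO

NP/S N ((S/S)/NP)\N S/(N/NP) S ((N/NP)/NP)\S NP/N N
CKY chart[0,8] = {N/(N\NP), NP, NP/(NP\NP), NP/(N\N), NP/(S\S), PP/(PP\NP), S/(S\NP)}; S ∉ chart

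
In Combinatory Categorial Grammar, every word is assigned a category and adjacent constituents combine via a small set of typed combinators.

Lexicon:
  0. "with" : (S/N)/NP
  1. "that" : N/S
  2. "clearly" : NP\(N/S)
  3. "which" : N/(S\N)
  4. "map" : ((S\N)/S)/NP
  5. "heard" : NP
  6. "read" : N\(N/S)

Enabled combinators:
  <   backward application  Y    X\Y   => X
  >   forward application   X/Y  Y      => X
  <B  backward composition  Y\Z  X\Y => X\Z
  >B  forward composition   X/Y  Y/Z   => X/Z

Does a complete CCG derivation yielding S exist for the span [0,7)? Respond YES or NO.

[0,7] S   >
  [0,3] S/N   >
    [0,1] "with" : (S/N)/NP
    [1,3] NP   <
      [1,2] "that" : N/S
      [2,3] "clearly" : NP\(N/S)
  [3,7] N   <
    [3,6] N/S   >B
      [3,4] "which" : N/(S\N)
      [4,6] (S\N)/S   >
        [4,5] "map" : ((S\N)/S)/NP
        [5,6] "heard" : NP
    [6,7] "read" : N\(N/S)

YES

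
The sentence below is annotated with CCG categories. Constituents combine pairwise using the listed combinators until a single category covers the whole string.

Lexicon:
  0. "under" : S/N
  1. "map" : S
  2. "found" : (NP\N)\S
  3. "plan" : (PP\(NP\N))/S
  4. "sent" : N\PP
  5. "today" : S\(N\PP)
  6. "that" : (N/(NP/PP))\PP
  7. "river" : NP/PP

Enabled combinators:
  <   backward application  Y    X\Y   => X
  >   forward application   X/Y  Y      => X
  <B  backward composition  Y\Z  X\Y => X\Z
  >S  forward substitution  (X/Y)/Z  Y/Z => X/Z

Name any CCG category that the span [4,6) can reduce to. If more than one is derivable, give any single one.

S

[0,8] S   >
  [0,1] "under" : S/N
  [1,8] N   >
    [1,7] N/(NP/PP)   <
      [1,6] PP   <
        [1,3] NP\N   <
          [1,2] "map" : S
          [2,3] "found" : (NP\N)\S
        [3,6] PP\(NP\N)   >
          [3,4] "plan" : (PP\(NP\N))/S
          [4,6] S   <
            [4,5] "sent" : N\PP
            [5,6] "today" : S\(N\PP)
      [6,7] "that" : (N/(NP/PP))\PP
    [7,8] "river" : NP/PP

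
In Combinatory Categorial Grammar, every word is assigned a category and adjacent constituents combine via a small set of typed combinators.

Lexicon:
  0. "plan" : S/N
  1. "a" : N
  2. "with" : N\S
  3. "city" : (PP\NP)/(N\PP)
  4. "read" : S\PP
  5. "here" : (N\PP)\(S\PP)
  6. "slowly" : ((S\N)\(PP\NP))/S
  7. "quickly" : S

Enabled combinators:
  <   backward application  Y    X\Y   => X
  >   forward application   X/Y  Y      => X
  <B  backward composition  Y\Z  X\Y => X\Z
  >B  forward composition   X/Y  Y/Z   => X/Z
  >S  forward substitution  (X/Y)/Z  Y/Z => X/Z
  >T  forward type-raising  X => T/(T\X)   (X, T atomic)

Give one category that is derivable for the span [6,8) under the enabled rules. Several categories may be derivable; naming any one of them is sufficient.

[0,8] S   <
  [0,3] N   <
    [0,2] S   >
      [0,1] "plan" : S/N
      [1,2] "a" : N
    [2,3] "with" : N\S
  [3,8] S\N   <
    [3,6] PP\NP   >
      [3,4] "city" : (PP\NP)/(N\PP)
      [4,6] N\PP   <
        [4,5] "read" : S\PP
        [5,6] "here" : (N\PP)\(S\PP)
    [6,8] (S\N)\(PP\NP)   >
      [6,7] "slowly" : ((S\N)\(PP\NP))/S
      [7,8] "quickly" : S

(S\N)\(PP\NP)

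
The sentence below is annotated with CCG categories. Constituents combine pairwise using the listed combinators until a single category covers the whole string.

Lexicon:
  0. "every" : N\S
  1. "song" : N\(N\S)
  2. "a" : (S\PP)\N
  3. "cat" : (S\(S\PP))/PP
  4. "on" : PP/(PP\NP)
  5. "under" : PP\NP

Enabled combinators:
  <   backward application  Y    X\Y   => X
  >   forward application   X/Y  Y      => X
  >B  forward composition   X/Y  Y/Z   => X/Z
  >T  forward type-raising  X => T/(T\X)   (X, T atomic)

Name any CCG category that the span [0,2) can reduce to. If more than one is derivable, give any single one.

[0,6] S   <
  [0,3] S\PP   <
    [0,2] N   <
      [0,1] "every" : N\S
      [1,2] "song" : N\(N\S)
    [2,3] "a" : (S\PP)\N
  [3,6] S\(S\PP)   >
    [3,4] "cat" : (S\(S\PP))/PP
    [4,6] PP   >
      [4,5] "on" : PP/(PP\NP)
      [5,6] "under" : PP\NP

N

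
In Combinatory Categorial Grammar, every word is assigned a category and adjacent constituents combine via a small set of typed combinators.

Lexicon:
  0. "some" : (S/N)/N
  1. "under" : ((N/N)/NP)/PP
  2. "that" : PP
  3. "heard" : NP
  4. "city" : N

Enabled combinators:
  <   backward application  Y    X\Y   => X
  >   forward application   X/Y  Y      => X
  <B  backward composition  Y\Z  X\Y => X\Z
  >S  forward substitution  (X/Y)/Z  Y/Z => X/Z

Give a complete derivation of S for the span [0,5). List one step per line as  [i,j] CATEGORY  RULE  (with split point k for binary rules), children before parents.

[0,5] S   >
  [0,4] S/N   >S
    [0,1] "some" : (S/N)/N
    [1,4] N/N   >
      [1,3] (N/N)/NP   >
        [1,2] "under" : ((N/N)/NP)/PP
        [2,3] "that" : PP
      [3,4] "heard" : NP
  [4,5] "city" : N

[0,1] (S/N)/N  lex  "some"
[1,2] ((N/N)/NP)/PP  lex  "under"
[2,3] PP  lex  "that"
[1,3] (N/N)/NP  >  k=2
[3,4] NP  lex  "heard"
[1,4] N/N  >  k=3
[0,4] S/N  >S  k=1
[4,5] N  lex  "city"
[0,5] S  >  k=4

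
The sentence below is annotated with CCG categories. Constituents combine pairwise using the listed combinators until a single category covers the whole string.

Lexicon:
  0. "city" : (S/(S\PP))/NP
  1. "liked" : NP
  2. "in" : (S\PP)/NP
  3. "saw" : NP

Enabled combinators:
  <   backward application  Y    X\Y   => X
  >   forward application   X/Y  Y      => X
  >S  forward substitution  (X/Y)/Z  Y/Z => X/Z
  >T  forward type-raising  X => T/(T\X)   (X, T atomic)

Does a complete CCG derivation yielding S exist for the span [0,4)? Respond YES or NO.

[0,4] S   >
  [0,2] S/(S\PP)   >
    [0,1] "city" : (S/(S\PP))/NP
    [1,2] "liked" : NP
  [2,4] S\PP   >
    [2,3] "in" : (S\PP)/NP
    [3,4] "saw" : NP

YES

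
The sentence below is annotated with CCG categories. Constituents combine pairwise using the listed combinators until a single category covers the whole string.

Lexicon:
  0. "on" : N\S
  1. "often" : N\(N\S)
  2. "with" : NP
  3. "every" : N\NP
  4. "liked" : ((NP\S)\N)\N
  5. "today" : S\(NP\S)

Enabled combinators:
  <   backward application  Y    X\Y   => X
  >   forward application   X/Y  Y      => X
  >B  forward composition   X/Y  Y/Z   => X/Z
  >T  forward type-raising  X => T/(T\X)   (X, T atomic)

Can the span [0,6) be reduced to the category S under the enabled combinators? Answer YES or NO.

[0,6] S   <
  [0,5] NP\S   <
    [0,2] N   <
      [0,1] "on" : N\S
      [1,2] "often" : N\(N\S)
    [2,5] (NP\S)\N   <
      [2,4] N   >
        [2,3] N/(N\NP)   >T
          [2,3] "with" : NP
        [3,4] "every" : N\NP
      [4,5] "liked" : ((NP\S)\N)\N
  [5,6] "today" : S\(NP\S)

YES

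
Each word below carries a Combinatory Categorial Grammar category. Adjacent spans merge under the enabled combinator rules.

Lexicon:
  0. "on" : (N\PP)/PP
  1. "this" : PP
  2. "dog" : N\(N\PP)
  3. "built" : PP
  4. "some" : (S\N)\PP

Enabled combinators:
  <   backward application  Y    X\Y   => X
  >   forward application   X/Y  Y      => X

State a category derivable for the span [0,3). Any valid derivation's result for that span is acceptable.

[0,5] S   <
  [0,3] N   <
    [0,2] N\PP   >
      [0,1] "on" : (N\PP)/PP
      [1,2] "this" : PP
    [2,3] "dog" : N\(N\PP)
  [3,5] S\N   <
    [3,4] "built" : PP
    [4,5] "some" : (S\N)\PP

N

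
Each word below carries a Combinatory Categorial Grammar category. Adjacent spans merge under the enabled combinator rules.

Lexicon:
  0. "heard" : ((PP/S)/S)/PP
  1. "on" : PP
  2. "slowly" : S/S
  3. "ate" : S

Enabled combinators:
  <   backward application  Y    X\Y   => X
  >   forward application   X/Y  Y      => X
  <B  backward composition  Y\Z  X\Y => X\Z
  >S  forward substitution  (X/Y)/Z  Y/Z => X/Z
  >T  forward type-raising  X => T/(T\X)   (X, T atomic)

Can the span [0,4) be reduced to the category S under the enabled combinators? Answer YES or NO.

((PP/S)/S)/PP PP S/S S
CKY chart[0,4] = {N/(N\PP), NP/(NP\PP), PP, PP/(PP\PP), PP/S, S/(S\PP)}; S ∉ chart

NO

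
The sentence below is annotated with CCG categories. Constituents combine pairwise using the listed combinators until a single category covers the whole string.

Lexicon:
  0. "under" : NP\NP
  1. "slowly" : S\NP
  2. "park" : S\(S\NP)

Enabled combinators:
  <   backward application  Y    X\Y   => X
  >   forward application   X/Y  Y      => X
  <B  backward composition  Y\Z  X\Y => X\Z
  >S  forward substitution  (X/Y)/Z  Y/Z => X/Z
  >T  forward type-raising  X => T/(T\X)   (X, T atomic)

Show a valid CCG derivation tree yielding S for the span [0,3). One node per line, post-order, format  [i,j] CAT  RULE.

[0,3] S   <
  [0,2] S\NP   <B
    [0,1] "under" : NP\NP
    [1,2] "slowly" : S\NP
  [2,3] "park" : S\(S\NP)

[0,1] NP\NP  lex  "under"
[1,2] S\NP  lex  "slowly"
[0,2] S\NP  <B  k=1
[2,3] S\(S\NP)  lex  "park"
[0,3] S  <  k=2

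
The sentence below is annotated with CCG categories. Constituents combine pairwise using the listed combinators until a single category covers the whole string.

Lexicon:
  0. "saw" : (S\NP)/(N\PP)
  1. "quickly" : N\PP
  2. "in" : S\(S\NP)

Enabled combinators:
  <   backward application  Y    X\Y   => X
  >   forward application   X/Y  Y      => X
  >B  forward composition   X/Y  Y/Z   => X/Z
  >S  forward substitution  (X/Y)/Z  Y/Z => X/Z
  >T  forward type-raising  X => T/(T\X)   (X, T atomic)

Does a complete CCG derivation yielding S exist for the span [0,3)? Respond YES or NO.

YES

[0,3] S   <
  [0,2] S\NP   >
    [0,1] "saw" : (S\NP)/(N\PP)
    [1,2] "quickly" : N\PP
  [2,3] "in" : S\(S\NP)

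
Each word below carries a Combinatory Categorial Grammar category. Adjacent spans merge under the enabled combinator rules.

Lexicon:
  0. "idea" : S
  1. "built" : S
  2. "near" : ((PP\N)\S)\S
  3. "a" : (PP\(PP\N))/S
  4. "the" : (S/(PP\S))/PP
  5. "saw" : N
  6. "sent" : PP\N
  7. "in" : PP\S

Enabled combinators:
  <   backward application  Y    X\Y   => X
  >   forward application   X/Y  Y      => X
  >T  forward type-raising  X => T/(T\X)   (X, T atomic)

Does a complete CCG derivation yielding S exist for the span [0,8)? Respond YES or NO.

NO

S S ((PP\N)\S)\S (PP\(PP\N))/S (S/(PP\S))/PP N PP\N PP\S
CKY chart[0,8] = {N/(N\PP), NP/(NP\PP), PP, PP/(PP\PP), S/(S\PP)}; S ∉ chart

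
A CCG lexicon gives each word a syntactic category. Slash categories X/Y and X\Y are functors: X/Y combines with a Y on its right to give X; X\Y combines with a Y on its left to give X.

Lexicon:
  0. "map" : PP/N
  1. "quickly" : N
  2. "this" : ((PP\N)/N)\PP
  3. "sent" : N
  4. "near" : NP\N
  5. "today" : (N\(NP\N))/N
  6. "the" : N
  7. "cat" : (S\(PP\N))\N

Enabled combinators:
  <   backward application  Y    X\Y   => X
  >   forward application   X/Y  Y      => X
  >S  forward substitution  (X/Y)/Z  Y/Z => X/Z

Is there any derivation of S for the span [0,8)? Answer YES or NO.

YES

[0,8] S   <
  [0,4] PP\N   >
    [0,3] (PP\N)/N   <
      [0,2] PP   >
        [0,1] "map" : PP/N
        [1,2] "quickly" : N
      [2,3] "this" : ((PP\N)/N)\PP
    [3,4] "sent" : N
  [4,8] S\(PP\N)   <
    [4,7] N   <
      [4,5] "near" : NP\N
      [5,7] N\(NP\N)   >
        [5,6] "today" : (N\(NP\N))/N
        [6,7] "the" : N
    [7,8] "cat" : (S\(PP\N))\N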